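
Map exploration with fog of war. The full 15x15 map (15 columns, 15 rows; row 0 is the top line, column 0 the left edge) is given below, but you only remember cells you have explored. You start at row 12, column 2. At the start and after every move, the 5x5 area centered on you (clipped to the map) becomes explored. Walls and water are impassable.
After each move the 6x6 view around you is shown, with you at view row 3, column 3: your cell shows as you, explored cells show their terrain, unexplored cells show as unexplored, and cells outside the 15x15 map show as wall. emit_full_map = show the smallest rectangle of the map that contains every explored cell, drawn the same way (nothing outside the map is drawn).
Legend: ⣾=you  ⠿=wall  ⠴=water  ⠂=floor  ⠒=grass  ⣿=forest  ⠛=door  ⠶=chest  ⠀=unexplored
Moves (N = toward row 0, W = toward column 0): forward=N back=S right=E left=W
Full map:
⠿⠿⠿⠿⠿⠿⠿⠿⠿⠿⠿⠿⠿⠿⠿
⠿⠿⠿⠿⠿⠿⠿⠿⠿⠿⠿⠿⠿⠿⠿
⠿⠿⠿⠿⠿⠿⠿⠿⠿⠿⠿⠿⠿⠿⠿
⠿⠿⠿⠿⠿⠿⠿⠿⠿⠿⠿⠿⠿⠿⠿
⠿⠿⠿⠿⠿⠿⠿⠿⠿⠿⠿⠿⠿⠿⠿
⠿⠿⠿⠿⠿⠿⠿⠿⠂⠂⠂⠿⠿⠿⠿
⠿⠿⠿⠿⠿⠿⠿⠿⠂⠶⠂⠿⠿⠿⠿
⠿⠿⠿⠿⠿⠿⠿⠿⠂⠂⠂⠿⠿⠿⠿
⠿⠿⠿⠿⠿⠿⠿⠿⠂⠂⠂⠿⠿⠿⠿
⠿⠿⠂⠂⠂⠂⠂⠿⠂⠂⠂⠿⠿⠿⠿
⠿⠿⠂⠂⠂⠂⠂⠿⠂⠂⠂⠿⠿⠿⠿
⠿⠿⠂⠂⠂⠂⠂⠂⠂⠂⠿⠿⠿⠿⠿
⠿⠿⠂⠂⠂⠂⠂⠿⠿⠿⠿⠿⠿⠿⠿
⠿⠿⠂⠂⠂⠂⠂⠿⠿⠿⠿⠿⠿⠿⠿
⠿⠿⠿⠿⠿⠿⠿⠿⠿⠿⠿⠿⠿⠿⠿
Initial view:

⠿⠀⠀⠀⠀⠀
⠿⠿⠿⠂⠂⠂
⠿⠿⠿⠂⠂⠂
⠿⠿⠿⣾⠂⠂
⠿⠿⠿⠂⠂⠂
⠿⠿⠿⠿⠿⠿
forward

⠿⠀⠀⠀⠀⠀
⠿⠿⠿⠂⠂⠂
⠿⠿⠿⠂⠂⠂
⠿⠿⠿⣾⠂⠂
⠿⠿⠿⠂⠂⠂
⠿⠿⠿⠂⠂⠂

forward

⠿⠀⠀⠀⠀⠀
⠿⠿⠿⠿⠿⠿
⠿⠿⠿⠂⠂⠂
⠿⠿⠿⣾⠂⠂
⠿⠿⠿⠂⠂⠂
⠿⠿⠿⠂⠂⠂

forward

⠿⠀⠀⠀⠀⠀
⠿⠿⠿⠿⠿⠿
⠿⠿⠿⠿⠿⠿
⠿⠿⠿⣾⠂⠂
⠿⠿⠿⠂⠂⠂
⠿⠿⠿⠂⠂⠂

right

⠀⠀⠀⠀⠀⠀
⠿⠿⠿⠿⠿⠿
⠿⠿⠿⠿⠿⠿
⠿⠿⠂⣾⠂⠂
⠿⠿⠂⠂⠂⠂
⠿⠿⠂⠂⠂⠂

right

⠀⠀⠀⠀⠀⠀
⠿⠿⠿⠿⠿⠿
⠿⠿⠿⠿⠿⠿
⠿⠂⠂⣾⠂⠂
⠿⠂⠂⠂⠂⠂
⠿⠂⠂⠂⠂⠂

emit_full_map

⠿⠿⠿⠿⠿⠿⠿
⠿⠿⠿⠿⠿⠿⠿
⠿⠿⠂⠂⣾⠂⠂
⠿⠿⠂⠂⠂⠂⠂
⠿⠿⠂⠂⠂⠂⠂
⠿⠿⠂⠂⠂⠀⠀
⠿⠿⠂⠂⠂⠀⠀
⠿⠿⠿⠿⠿⠀⠀

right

⠀⠀⠀⠀⠀⠀
⠿⠿⠿⠿⠿⠿
⠿⠿⠿⠿⠿⠿
⠂⠂⠂⣾⠂⠿
⠂⠂⠂⠂⠂⠿
⠂⠂⠂⠂⠂⠂

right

⠀⠀⠀⠀⠀⠀
⠿⠿⠿⠿⠿⠂
⠿⠿⠿⠿⠿⠂
⠂⠂⠂⣾⠿⠂
⠂⠂⠂⠂⠿⠂
⠂⠂⠂⠂⠂⠂

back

⠿⠿⠿⠿⠿⠂
⠿⠿⠿⠿⠿⠂
⠂⠂⠂⠂⠿⠂
⠂⠂⠂⣾⠿⠂
⠂⠂⠂⠂⠂⠂
⠂⠂⠂⠂⠿⠿

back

⠿⠿⠿⠿⠿⠂
⠂⠂⠂⠂⠿⠂
⠂⠂⠂⠂⠿⠂
⠂⠂⠂⣾⠂⠂
⠂⠂⠂⠂⠿⠿
⠂⠂⠂⠂⠿⠿

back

⠂⠂⠂⠂⠿⠂
⠂⠂⠂⠂⠿⠂
⠂⠂⠂⠂⠂⠂
⠂⠂⠂⣾⠿⠿
⠂⠂⠂⠂⠿⠿
⠿⠿⠿⠿⠿⠿

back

⠂⠂⠂⠂⠿⠂
⠂⠂⠂⠂⠂⠂
⠂⠂⠂⠂⠿⠿
⠂⠂⠂⣾⠿⠿
⠿⠿⠿⠿⠿⠿
⠿⠿⠿⠿⠿⠿

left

⠂⠂⠂⠂⠂⠿
⠂⠂⠂⠂⠂⠂
⠂⠂⠂⠂⠂⠿
⠂⠂⠂⣾⠂⠿
⠿⠿⠿⠿⠿⠿
⠿⠿⠿⠿⠿⠿

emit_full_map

⠿⠿⠿⠿⠿⠿⠿⠿⠂
⠿⠿⠿⠿⠿⠿⠿⠿⠂
⠿⠿⠂⠂⠂⠂⠂⠿⠂
⠿⠿⠂⠂⠂⠂⠂⠿⠂
⠿⠿⠂⠂⠂⠂⠂⠂⠂
⠿⠿⠂⠂⠂⠂⠂⠿⠿
⠿⠿⠂⠂⠂⣾⠂⠿⠿
⠿⠿⠿⠿⠿⠿⠿⠿⠿

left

⠿⠂⠂⠂⠂⠂
⠿⠂⠂⠂⠂⠂
⠿⠂⠂⠂⠂⠂
⠿⠂⠂⣾⠂⠂
⠿⠿⠿⠿⠿⠿
⠿⠿⠿⠿⠿⠿

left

⠿⠿⠂⠂⠂⠂
⠿⠿⠂⠂⠂⠂
⠿⠿⠂⠂⠂⠂
⠿⠿⠂⣾⠂⠂
⠿⠿⠿⠿⠿⠿
⠿⠿⠿⠿⠿⠿

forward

⠿⠿⠂⠂⠂⠂
⠿⠿⠂⠂⠂⠂
⠿⠿⠂⠂⠂⠂
⠿⠿⠂⣾⠂⠂
⠿⠿⠂⠂⠂⠂
⠿⠿⠿⠿⠿⠿

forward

⠿⠿⠿⠿⠿⠿
⠿⠿⠂⠂⠂⠂
⠿⠿⠂⠂⠂⠂
⠿⠿⠂⣾⠂⠂
⠿⠿⠂⠂⠂⠂
⠿⠿⠂⠂⠂⠂

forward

⠿⠿⠿⠿⠿⠿
⠿⠿⠿⠿⠿⠿
⠿⠿⠂⠂⠂⠂
⠿⠿⠂⣾⠂⠂
⠿⠿⠂⠂⠂⠂
⠿⠿⠂⠂⠂⠂

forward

⠀⠀⠀⠀⠀⠀
⠿⠿⠿⠿⠿⠿
⠿⠿⠿⠿⠿⠿
⠿⠿⠂⣾⠂⠂
⠿⠿⠂⠂⠂⠂
⠿⠿⠂⠂⠂⠂

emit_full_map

⠿⠿⠿⠿⠿⠿⠿⠿⠂
⠿⠿⠿⠿⠿⠿⠿⠿⠂
⠿⠿⠂⣾⠂⠂⠂⠿⠂
⠿⠿⠂⠂⠂⠂⠂⠿⠂
⠿⠿⠂⠂⠂⠂⠂⠂⠂
⠿⠿⠂⠂⠂⠂⠂⠿⠿
⠿⠿⠂⠂⠂⠂⠂⠿⠿
⠿⠿⠿⠿⠿⠿⠿⠿⠿


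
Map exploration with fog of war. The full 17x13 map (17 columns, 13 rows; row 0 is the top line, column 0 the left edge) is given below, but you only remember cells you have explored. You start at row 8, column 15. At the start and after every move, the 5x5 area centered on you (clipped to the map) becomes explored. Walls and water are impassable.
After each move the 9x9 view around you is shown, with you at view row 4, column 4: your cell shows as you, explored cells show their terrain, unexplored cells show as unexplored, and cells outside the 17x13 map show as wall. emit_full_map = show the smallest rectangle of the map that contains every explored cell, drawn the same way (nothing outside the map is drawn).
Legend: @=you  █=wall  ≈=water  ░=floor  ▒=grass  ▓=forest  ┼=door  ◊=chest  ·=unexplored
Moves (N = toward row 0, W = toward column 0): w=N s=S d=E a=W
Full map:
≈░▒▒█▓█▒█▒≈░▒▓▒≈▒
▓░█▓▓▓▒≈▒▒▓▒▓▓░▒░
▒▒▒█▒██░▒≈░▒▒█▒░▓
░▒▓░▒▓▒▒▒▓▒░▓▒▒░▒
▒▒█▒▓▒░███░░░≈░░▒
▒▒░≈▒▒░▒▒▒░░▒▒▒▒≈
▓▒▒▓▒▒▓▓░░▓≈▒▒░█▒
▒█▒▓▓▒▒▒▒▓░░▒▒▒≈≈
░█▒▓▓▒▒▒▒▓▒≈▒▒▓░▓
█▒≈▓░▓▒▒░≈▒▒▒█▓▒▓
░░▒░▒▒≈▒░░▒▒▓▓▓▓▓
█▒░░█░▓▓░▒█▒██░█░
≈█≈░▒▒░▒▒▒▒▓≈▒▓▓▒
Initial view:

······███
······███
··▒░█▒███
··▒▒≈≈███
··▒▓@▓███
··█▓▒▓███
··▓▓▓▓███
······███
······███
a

·······██
·······██
··▒▒░█▒██
··▒▒▒≈≈██
··▒▒@░▓██
··▒█▓▒▓██
··▓▓▓▓▓██
·······██
·······██

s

·······██
··▒▒░█▒██
··▒▒▒≈≈██
··▒▒▓░▓██
··▒█@▒▓██
··▓▓▓▓▓██
··██░█░██
·······██
█████████

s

··▒▒░█▒██
··▒▒▒≈≈██
··▒▒▓░▓██
··▒█▓▒▓██
··▓▓@▓▓██
··██░█░██
··≈▒▓▓▒██
█████████
█████████

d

·▒▒░█▒███
·▒▒▒≈≈███
·▒▒▓░▓███
·▒█▓▒▓███
·▓▓▓@▓███
·██░█░███
·≈▒▓▓▒███
█████████
█████████

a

··▒▒░█▒██
··▒▒▒≈≈██
··▒▒▓░▓██
··▒█▓▒▓██
··▓▓@▓▓██
··██░█░██
··≈▒▓▓▒██
█████████
█████████

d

·▒▒░█▒███
·▒▒▒≈≈███
·▒▒▓░▓███
·▒█▓▒▓███
·▓▓▓@▓███
·██░█░███
·≈▒▓▓▒███
█████████
█████████

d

▒▒░█▒████
▒▒▒≈≈████
▒▒▓░▓████
▒█▓▒▓████
▓▓▓▓@████
██░█░████
≈▒▓▓▒████
█████████
█████████

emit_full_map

▒▒░█▒
▒▒▒≈≈
▒▒▓░▓
▒█▓▒▓
▓▓▓▓@
██░█░
≈▒▓▓▒

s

▒▒▒≈≈████
▒▒▓░▓████
▒█▓▒▓████
▓▓▓▓▓████
██░█@████
≈▒▓▓▒████
█████████
█████████
█████████

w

▒▒░█▒████
▒▒▒≈≈████
▒▒▓░▓████
▒█▓▒▓████
▓▓▓▓@████
██░█░████
≈▒▓▓▒████
█████████
█████████

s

▒▒▒≈≈████
▒▒▓░▓████
▒█▓▒▓████
▓▓▓▓▓████
██░█@████
≈▒▓▓▒████
█████████
█████████
█████████

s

▒▒▓░▓████
▒█▓▒▓████
▓▓▓▓▓████
██░█░████
≈▒▓▓@████
█████████
█████████
█████████
█████████


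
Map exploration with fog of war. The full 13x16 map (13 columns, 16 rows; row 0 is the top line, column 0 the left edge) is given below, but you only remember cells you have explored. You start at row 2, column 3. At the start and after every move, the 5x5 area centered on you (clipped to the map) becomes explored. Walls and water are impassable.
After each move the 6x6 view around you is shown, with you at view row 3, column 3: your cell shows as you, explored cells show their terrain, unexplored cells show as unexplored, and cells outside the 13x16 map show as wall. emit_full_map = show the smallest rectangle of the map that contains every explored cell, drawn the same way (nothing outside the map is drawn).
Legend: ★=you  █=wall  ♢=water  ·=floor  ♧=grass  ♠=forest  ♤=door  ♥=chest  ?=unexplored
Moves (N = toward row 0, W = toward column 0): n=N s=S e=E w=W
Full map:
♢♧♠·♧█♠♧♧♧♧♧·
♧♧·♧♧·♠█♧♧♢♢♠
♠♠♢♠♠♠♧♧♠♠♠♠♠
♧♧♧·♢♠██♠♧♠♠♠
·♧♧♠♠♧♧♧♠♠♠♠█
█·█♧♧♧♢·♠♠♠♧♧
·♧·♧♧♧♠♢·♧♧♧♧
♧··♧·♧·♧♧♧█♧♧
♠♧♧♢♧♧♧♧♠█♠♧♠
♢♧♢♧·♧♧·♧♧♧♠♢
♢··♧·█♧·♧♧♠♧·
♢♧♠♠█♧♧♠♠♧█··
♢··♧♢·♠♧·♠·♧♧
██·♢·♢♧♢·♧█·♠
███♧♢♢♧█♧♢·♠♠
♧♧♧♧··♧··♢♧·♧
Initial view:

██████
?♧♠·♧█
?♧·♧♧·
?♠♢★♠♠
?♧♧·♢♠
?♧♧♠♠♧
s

?♧♠·♧█
?♧·♧♧·
?♠♢♠♠♠
?♧♧★♢♠
?♧♧♠♠♧
?·█♧♧♧

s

?♧·♧♧·
?♠♢♠♠♠
?♧♧·♢♠
?♧♧★♠♧
?·█♧♧♧
?♧·♧♧♧

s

?♠♢♠♠♠
?♧♧·♢♠
?♧♧♠♠♧
?·█★♧♧
?♧·♧♧♧
?··♧·♧

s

?♧♧·♢♠
?♧♧♠♠♧
?·█♧♧♧
?♧·★♧♧
?··♧·♧
?♧♧♢♧♧

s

?♧♧♠♠♧
?·█♧♧♧
?♧·♧♧♧
?··★·♧
?♧♧♢♧♧
?♧♢♧·♧

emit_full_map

♧♠·♧█
♧·♧♧·
♠♢♠♠♠
♧♧·♢♠
♧♧♠♠♧
·█♧♧♧
♧·♧♧♧
··★·♧
♧♧♢♧♧
♧♢♧·♧

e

♧♧♠♠♧?
·█♧♧♧♢
♧·♧♧♧♠
··♧★♧·
♧♧♢♧♧♧
♧♢♧·♧♧

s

·█♧♧♧♢
♧·♧♧♧♠
··♧·♧·
♧♧♢★♧♧
♧♢♧·♧♧
?·♧·█♧

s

♧·♧♧♧♠
··♧·♧·
♧♧♢♧♧♧
♧♢♧★♧♧
?·♧·█♧
?♠♠█♧♧

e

·♧♧♧♠?
·♧·♧·♧
♧♢♧♧♧♧
♢♧·★♧·
·♧·█♧·
♠♠█♧♧♠

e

♧♧♧♠??
♧·♧·♧♧
♢♧♧♧♧♠
♧·♧★·♧
♧·█♧·♧
♠█♧♧♠♠

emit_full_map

♧♠·♧█???
♧·♧♧·???
♠♢♠♠♠???
♧♧·♢♠???
♧♧♠♠♧???
·█♧♧♧♢??
♧·♧♧♧♠??
··♧·♧·♧♧
♧♧♢♧♧♧♧♠
♧♢♧·♧★·♧
?·♧·█♧·♧
?♠♠█♧♧♠♠

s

♧·♧·♧♧
♢♧♧♧♧♠
♧·♧♧·♧
♧·█★·♧
♠█♧♧♠♠
?♢·♠♧·

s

♢♧♧♧♧♠
♧·♧♧·♧
♧·█♧·♧
♠█♧★♠♠
?♢·♠♧·
?·♢♧♢·

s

♧·♧♧·♧
♧·█♧·♧
♠█♧♧♠♠
?♢·★♧·
?·♢♧♢·
?♢♢♧█♧

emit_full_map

♧♠·♧█???
♧·♧♧·???
♠♢♠♠♠???
♧♧·♢♠???
♧♧♠♠♧???
·█♧♧♧♢??
♧·♧♧♧♠??
··♧·♧·♧♧
♧♧♢♧♧♧♧♠
♧♢♧·♧♧·♧
?·♧·█♧·♧
?♠♠█♧♧♠♠
???♢·★♧·
???·♢♧♢·
???♢♢♧█♧


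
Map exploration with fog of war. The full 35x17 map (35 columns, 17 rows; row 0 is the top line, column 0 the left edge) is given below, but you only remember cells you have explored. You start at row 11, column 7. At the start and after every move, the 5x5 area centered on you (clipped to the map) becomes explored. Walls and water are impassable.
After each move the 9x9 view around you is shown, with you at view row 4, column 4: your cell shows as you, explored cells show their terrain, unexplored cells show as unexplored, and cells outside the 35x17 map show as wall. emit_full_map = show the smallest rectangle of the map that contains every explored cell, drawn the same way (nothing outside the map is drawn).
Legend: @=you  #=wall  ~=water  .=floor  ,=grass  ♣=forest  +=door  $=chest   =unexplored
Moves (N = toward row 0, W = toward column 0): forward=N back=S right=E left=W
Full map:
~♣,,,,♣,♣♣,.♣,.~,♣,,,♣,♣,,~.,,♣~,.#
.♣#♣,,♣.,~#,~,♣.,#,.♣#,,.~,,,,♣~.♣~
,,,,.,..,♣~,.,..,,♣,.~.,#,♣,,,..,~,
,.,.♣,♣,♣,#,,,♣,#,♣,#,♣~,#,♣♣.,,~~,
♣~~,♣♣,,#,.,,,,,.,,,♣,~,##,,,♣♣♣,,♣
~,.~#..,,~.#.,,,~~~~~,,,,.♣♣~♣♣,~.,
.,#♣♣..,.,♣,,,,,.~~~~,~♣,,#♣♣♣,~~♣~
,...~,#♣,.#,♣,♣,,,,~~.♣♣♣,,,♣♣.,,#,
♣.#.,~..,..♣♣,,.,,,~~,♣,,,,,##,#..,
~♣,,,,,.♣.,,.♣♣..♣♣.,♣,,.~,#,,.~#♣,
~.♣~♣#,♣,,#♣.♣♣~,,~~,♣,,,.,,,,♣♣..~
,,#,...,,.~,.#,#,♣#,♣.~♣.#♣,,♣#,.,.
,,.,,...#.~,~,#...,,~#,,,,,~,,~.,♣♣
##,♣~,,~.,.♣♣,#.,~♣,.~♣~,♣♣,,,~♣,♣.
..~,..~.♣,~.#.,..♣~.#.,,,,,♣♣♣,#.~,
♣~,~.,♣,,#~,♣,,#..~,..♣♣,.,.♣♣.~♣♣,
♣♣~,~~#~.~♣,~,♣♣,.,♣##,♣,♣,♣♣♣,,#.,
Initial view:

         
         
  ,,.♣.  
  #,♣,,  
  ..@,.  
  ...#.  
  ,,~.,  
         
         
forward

         
         
  ~..,.  
  ,,.♣.  
  #,@,,  
  ..,,.  
  ...#.  
  ,,~.,  
         

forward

         
         
  ,#♣,.  
  ~..,.  
  ,,@♣.  
  #,♣,,  
  ..,,.  
  ...#.  
  ,,~.,  

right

         
         
 ,#♣,.#  
 ~..,..  
 ,,.@.,  
 #,♣,,#  
 ..,,.~  
 ...#.   
 ,,~.,   

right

         
         
,#♣,.#,  
~..,..♣  
,,.♣@,,  
#,♣,,#♣  
..,,.~,  
...#.    
,,~.,    

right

         
         
#♣,.#,♣  
..,..♣♣  
,.♣.@,.  
,♣,,#♣.  
.,,.~,.  
..#.     
,~.,     

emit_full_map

,#♣,.#,♣
~..,..♣♣
,,.♣.@,.
#,♣,,#♣.
..,,.~,.
...#.   
,,~.,   

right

         
         
♣,.#,♣,  
.,..♣♣,  
.♣.,@.♣  
♣,,#♣.♣  
,,.~,.#  
.#.      
~.,      

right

         
         
,.#,♣,♣  
,..♣♣,,  
♣.,,@♣♣  
,,#♣.♣♣  
,.~,.#,  
#.       
.,       

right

         
         
.#,♣,♣,  
..♣♣,,.  
.,,.@♣.  
,#♣.♣♣~  
.~,.#,#  
.        
,        

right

         
         
#,♣,♣,,  
.♣♣,,.,  
,,.♣@..  
#♣.♣♣~,  
~,.#,#,  
         
         

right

         
         
,♣,♣,,,  
♣♣,,.,,  
,.♣♣@.♣  
♣.♣♣~,,  
,.#,#,♣  
         
         

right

         
         
♣,♣,,,,  
♣,,.,,,  
.♣♣.@♣♣  
.♣♣~,,~  
.#,#,♣#  
         
         

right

         
         
,♣,,,,~  
,,.,,,~  
♣♣..@♣.  
♣♣~,,~~  
#,#,♣#,  
         
         

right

         
         
♣,,,,~~  
,.,,,~~  
♣..♣@.,  
♣~,,~~,  
,#,♣#,♣  
         
         

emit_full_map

,#♣,.#,♣,♣,,,,~~
~..,..♣♣,,.,,,~~
,,.♣.,,.♣♣..♣@.,
#,♣,,#♣.♣♣~,,~~,
..,,.~,.#,#,♣#,♣
...#.           
,,~.,           

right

         
         
,,,,~~.  
.,,,~~,  
..♣♣@,♣  
~,,~~,♣  
#,♣#,♣.  
         
         

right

         
         
,,,~~.♣  
,,,~~,♣  
.♣♣.@♣,  
,,~~,♣,  
,♣#,♣.~  
         
         

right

         
         
,,~~.♣♣  
,,~~,♣,  
♣♣.,@,,  
,~~,♣,,  
♣#,♣.~♣  
         
         

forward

         
         
  ~~,~♣  
,,~~.♣♣  
,,~~@♣,  
♣♣.,♣,,  
,~~,♣,,  
♣#,♣.~♣  
         

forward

         
         
  ~~,,,  
  ~~,~♣  
,,~~@♣♣  
,,~~,♣,  
♣♣.,♣,,  
,~~,♣,,  
♣#,♣.~♣  

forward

         
         
  ,♣,~,  
  ~~,,,  
  ~~@~♣  
,,~~.♣♣  
,,~~,♣,  
♣♣.,♣,,  
,~~,♣,,  

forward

         
         
  ,#,♣~  
  ,♣,~,  
  ~~@,,  
  ~~,~♣  
,,~~.♣♣  
,,~~,♣,  
♣♣.,♣,,  

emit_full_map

              ,#,♣~
              ,♣,~,
              ~~@,,
              ~~,~♣
,#♣,.#,♣,♣,,,,~~.♣♣
~..,..♣♣,,.,,,~~,♣,
,,.♣.,,.♣♣..♣♣.,♣,,
#,♣,,#♣.♣♣~,,~~,♣,,
..,,.~,.#,#,♣#,♣.~♣
...#.              
,,~.,              

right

         
         
 ,#,♣~,  
 ,♣,~,#  
 ~~,@,,  
 ~~,~♣,  
,~~.♣♣♣  
,~~,♣,   
♣.,♣,,   

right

         
         
,#,♣~,#  
,♣,~,##  
~~,,@,.  
~~,~♣,,  
~~.♣♣♣,  
~~,♣,    
.,♣,,    

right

         
         
#,♣~,#,  
♣,~,##,  
~,,,@.♣  
~,~♣,,#  
~.♣♣♣,,  
~,♣,     
,♣,,     

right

         
         
,♣~,#,♣  
,~,##,,  
,,,,@♣♣  
,~♣,,#♣  
.♣♣♣,,,  
,♣,      
♣,,      

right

         
         
♣~,#,♣♣  
~,##,,,  
,,,.@♣~  
~♣,,#♣♣  
♣♣♣,,,♣  
♣,       
,,       

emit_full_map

              ,#,♣~,#,♣♣
              ,♣,~,##,,,
              ~~,,,,.@♣~
              ~~,~♣,,#♣♣
,#♣,.#,♣,♣,,,,~~.♣♣♣,,,♣
~..,..♣♣,,.,,,~~,♣,     
,,.♣.,,.♣♣..♣♣.,♣,,     
#,♣,,#♣.♣♣~,,~~,♣,,     
..,,.~,.#,#,♣#,♣.~♣     
...#.                   
,,~.,                   

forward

         
         
  #,♣,,  
♣~,#,♣♣  
~,##@,,  
,,,.♣♣~  
~♣,,#♣♣  
♣♣♣,,,♣  
♣,       

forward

#########
         
  .~,,,  
  #,♣,,  
♣~,#@♣♣  
~,##,,,  
,,,.♣♣~  
~♣,,#♣♣  
♣♣♣,,,♣  

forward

#########
#########
  ,,~.,  
  .~,,,  
  #,@,,  
♣~,#,♣♣  
~,##,,,  
,,,.♣♣~  
~♣,,#♣♣  

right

#########
#########
 ,,~.,,  
 .~,,,,  
 #,♣@,,  
~,#,♣♣.  
,##,,,♣  
,,.♣♣~   
♣,,#♣♣   

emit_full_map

                   ,,~.,,
                   .~,,,,
                   #,♣@,,
              ,#,♣~,#,♣♣.
              ,♣,~,##,,,♣
              ~~,,,,.♣♣~ 
              ~~,~♣,,#♣♣ 
,#♣,.#,♣,♣,,,,~~.♣♣♣,,,♣ 
~..,..♣♣,,.,,,~~,♣,      
,,.♣.,,.♣♣..♣♣.,♣,,      
#,♣,,#♣.♣♣~,,~~,♣,,      
..,,.~,.#,#,♣#,♣.~♣      
...#.                    
,,~.,                    

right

#########
#########
,,~.,,♣  
.~,,,,♣  
#,♣,@,.  
,#,♣♣.,  
##,,,♣♣  
,.♣♣~    
,,#♣♣    

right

#########
#########
,~.,,♣~  
~,,,,♣~  
,♣,,@..  
#,♣♣.,,  
#,,,♣♣♣  
.♣♣~     
,#♣♣     

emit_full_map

                   ,,~.,,♣~
                   .~,,,,♣~
                   #,♣,,@..
              ,#,♣~,#,♣♣.,,
              ,♣,~,##,,,♣♣♣
              ~~,,,,.♣♣~   
              ~~,~♣,,#♣♣   
,#♣,.#,♣,♣,,,,~~.♣♣♣,,,♣   
~..,..♣♣,,.,,,~~,♣,        
,,.♣.,,.♣♣..♣♣.,♣,,        
#,♣,,#♣.♣♣~,,~~,♣,,        
..,,.~,.#,#,♣#,♣.~♣        
...#.                      
,,~.,                      


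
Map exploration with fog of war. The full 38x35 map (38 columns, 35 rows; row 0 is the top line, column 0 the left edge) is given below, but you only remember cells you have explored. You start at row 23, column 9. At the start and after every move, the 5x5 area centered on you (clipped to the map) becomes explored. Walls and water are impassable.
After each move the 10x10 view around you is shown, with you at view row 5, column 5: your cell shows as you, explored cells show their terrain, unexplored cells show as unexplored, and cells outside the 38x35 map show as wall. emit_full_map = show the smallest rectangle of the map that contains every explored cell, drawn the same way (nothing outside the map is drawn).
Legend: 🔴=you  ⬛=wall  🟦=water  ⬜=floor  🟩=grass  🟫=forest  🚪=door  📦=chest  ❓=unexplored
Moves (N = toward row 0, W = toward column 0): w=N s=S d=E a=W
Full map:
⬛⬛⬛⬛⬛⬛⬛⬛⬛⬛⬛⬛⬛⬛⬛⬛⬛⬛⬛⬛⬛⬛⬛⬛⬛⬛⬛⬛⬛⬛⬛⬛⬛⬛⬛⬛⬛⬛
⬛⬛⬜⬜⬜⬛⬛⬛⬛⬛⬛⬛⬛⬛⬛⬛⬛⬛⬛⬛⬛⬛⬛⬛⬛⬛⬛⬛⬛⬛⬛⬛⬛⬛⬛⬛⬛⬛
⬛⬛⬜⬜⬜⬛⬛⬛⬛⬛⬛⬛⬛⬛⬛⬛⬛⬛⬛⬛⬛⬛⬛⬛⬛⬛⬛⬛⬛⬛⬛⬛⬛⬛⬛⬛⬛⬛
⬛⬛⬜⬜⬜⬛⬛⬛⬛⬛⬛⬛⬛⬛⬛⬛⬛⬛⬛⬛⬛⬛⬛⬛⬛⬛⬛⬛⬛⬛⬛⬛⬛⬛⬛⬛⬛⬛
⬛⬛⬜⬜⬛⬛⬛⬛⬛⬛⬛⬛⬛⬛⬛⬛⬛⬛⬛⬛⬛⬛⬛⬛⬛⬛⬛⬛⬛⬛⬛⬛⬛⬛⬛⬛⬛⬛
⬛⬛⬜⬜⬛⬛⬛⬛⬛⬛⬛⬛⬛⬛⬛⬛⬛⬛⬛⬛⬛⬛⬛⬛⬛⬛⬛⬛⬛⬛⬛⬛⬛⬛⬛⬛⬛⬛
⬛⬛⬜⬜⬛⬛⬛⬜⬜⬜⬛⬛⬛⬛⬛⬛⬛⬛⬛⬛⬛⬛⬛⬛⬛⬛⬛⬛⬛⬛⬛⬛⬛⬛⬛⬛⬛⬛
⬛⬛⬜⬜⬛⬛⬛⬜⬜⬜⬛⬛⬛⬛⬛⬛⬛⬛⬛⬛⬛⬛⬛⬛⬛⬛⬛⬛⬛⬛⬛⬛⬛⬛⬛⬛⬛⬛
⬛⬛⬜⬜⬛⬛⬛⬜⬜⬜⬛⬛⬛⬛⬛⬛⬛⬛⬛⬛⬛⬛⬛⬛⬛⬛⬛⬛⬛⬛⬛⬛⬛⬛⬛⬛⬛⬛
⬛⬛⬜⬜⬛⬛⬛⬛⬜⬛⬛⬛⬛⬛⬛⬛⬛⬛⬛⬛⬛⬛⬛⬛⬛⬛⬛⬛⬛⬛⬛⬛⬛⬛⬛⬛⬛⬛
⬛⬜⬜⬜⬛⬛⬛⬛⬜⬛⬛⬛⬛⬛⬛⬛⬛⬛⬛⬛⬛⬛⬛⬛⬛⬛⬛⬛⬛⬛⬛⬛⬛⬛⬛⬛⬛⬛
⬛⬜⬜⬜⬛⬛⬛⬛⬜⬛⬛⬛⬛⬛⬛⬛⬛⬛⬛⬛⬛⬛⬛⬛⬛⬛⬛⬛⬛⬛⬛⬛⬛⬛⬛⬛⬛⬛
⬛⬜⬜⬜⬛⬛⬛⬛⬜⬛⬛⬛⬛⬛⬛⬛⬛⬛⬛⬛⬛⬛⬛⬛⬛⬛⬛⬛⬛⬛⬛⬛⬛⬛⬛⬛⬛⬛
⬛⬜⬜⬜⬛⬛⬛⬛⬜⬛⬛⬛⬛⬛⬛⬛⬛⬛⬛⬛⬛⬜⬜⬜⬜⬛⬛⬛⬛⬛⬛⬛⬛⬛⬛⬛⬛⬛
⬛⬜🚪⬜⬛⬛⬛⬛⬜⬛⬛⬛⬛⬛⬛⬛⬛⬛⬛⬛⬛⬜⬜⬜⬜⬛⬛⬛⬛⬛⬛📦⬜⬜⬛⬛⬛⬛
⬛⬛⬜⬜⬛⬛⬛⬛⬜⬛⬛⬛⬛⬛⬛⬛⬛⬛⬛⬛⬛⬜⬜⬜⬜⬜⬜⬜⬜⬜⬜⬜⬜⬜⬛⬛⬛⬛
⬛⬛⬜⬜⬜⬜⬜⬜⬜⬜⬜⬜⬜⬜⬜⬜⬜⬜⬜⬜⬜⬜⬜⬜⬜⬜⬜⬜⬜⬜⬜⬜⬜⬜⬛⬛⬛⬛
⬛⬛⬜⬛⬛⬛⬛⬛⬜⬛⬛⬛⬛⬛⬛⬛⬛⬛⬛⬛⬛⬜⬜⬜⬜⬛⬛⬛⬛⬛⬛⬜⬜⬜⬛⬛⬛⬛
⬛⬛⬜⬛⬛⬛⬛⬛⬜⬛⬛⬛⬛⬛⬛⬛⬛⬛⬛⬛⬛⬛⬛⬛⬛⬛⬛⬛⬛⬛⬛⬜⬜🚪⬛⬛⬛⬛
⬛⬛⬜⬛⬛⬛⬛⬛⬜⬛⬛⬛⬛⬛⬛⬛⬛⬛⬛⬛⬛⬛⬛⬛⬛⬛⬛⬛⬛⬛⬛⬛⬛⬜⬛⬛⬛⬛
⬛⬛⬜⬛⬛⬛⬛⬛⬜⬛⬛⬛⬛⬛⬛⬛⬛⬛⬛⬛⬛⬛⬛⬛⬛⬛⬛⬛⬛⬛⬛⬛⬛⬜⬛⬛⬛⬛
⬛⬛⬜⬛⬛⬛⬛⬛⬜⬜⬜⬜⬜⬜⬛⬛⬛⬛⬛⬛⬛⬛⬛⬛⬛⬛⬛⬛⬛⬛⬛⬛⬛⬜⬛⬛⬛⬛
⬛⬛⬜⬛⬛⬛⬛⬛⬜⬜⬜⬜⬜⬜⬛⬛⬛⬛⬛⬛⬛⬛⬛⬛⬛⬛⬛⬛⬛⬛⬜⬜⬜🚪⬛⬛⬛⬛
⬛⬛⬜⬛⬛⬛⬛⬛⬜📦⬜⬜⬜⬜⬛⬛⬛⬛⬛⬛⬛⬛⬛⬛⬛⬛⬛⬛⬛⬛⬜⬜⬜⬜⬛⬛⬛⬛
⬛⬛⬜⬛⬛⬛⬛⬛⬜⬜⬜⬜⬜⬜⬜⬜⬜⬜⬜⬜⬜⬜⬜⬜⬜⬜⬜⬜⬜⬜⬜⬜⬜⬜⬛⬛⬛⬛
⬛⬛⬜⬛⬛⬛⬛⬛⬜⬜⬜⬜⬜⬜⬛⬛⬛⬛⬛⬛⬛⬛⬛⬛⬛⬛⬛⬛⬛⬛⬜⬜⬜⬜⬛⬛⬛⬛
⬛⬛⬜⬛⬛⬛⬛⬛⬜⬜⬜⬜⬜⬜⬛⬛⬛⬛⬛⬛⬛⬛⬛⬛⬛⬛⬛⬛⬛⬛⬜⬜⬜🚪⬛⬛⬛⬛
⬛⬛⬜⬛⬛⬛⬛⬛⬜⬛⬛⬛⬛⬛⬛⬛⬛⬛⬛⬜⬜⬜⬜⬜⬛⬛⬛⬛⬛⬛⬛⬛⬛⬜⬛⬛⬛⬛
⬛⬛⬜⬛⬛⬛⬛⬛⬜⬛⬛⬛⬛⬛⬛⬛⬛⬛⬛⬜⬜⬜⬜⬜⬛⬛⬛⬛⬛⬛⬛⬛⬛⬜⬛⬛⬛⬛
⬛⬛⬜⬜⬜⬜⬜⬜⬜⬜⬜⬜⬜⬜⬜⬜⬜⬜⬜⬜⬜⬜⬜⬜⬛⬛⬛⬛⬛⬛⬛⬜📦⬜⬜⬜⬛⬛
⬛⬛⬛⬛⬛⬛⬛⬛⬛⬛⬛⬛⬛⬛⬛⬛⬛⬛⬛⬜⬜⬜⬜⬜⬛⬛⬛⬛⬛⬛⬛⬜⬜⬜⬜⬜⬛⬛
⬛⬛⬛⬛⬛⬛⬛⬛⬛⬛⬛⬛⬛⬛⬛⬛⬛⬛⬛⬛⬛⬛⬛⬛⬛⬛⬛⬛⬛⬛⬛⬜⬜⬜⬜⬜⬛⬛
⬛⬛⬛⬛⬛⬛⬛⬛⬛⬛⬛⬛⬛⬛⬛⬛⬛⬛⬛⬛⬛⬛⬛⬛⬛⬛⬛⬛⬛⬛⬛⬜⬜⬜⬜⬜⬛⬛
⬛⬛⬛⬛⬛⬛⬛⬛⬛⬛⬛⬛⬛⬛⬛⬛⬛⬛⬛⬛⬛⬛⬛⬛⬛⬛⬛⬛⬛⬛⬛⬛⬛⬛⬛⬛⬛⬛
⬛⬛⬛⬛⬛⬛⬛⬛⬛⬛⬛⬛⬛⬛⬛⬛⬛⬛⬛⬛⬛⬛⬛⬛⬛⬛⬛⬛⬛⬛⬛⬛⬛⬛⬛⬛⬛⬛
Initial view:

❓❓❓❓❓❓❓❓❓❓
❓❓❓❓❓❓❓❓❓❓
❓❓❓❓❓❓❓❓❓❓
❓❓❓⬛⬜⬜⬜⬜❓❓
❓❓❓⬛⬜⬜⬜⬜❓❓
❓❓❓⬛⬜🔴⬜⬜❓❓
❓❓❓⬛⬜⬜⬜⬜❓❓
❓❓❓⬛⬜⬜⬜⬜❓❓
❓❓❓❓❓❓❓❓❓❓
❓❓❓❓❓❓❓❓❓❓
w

❓❓❓❓❓❓❓❓❓❓
❓❓❓❓❓❓❓❓❓❓
❓❓❓❓❓❓❓❓❓❓
❓❓❓⬛⬜⬛⬛⬛❓❓
❓❓❓⬛⬜⬜⬜⬜❓❓
❓❓❓⬛⬜🔴⬜⬜❓❓
❓❓❓⬛⬜📦⬜⬜❓❓
❓❓❓⬛⬜⬜⬜⬜❓❓
❓❓❓⬛⬜⬜⬜⬜❓❓
❓❓❓❓❓❓❓❓❓❓

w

❓❓❓❓❓❓❓❓❓❓
❓❓❓❓❓❓❓❓❓❓
❓❓❓❓❓❓❓❓❓❓
❓❓❓⬛⬜⬛⬛⬛❓❓
❓❓❓⬛⬜⬛⬛⬛❓❓
❓❓❓⬛⬜🔴⬜⬜❓❓
❓❓❓⬛⬜⬜⬜⬜❓❓
❓❓❓⬛⬜📦⬜⬜❓❓
❓❓❓⬛⬜⬜⬜⬜❓❓
❓❓❓⬛⬜⬜⬜⬜❓❓

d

❓❓❓❓❓❓❓❓❓❓
❓❓❓❓❓❓❓❓❓❓
❓❓❓❓❓❓❓❓❓❓
❓❓⬛⬜⬛⬛⬛⬛❓❓
❓❓⬛⬜⬛⬛⬛⬛❓❓
❓❓⬛⬜⬜🔴⬜⬜❓❓
❓❓⬛⬜⬜⬜⬜⬜❓❓
❓❓⬛⬜📦⬜⬜⬜❓❓
❓❓⬛⬜⬜⬜⬜❓❓❓
❓❓⬛⬜⬜⬜⬜❓❓❓

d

❓❓❓❓❓❓❓❓❓❓
❓❓❓❓❓❓❓❓❓❓
❓❓❓❓❓❓❓❓❓❓
❓⬛⬜⬛⬛⬛⬛⬛❓❓
❓⬛⬜⬛⬛⬛⬛⬛❓❓
❓⬛⬜⬜⬜🔴⬜⬜❓❓
❓⬛⬜⬜⬜⬜⬜⬜❓❓
❓⬛⬜📦⬜⬜⬜⬜❓❓
❓⬛⬜⬜⬜⬜❓❓❓❓
❓⬛⬜⬜⬜⬜❓❓❓❓

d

❓❓❓❓❓❓❓❓❓❓
❓❓❓❓❓❓❓❓❓❓
❓❓❓❓❓❓❓❓❓❓
⬛⬜⬛⬛⬛⬛⬛⬛❓❓
⬛⬜⬛⬛⬛⬛⬛⬛❓❓
⬛⬜⬜⬜⬜🔴⬜⬛❓❓
⬛⬜⬜⬜⬜⬜⬜⬛❓❓
⬛⬜📦⬜⬜⬜⬜⬛❓❓
⬛⬜⬜⬜⬜❓❓❓❓❓
⬛⬜⬜⬜⬜❓❓❓❓❓

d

❓❓❓❓❓❓❓❓❓❓
❓❓❓❓❓❓❓❓❓❓
❓❓❓❓❓❓❓❓❓❓
⬜⬛⬛⬛⬛⬛⬛⬛❓❓
⬜⬛⬛⬛⬛⬛⬛⬛❓❓
⬜⬜⬜⬜⬜🔴⬛⬛❓❓
⬜⬜⬜⬜⬜⬜⬛⬛❓❓
⬜📦⬜⬜⬜⬜⬛⬛❓❓
⬜⬜⬜⬜❓❓❓❓❓❓
⬜⬜⬜⬜❓❓❓❓❓❓

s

❓❓❓❓❓❓❓❓❓❓
❓❓❓❓❓❓❓❓❓❓
⬜⬛⬛⬛⬛⬛⬛⬛❓❓
⬜⬛⬛⬛⬛⬛⬛⬛❓❓
⬜⬜⬜⬜⬜⬜⬛⬛❓❓
⬜⬜⬜⬜⬜🔴⬛⬛❓❓
⬜📦⬜⬜⬜⬜⬛⬛❓❓
⬜⬜⬜⬜⬜⬜⬜⬜❓❓
⬜⬜⬜⬜❓❓❓❓❓❓
❓❓❓❓❓❓❓❓❓❓

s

❓❓❓❓❓❓❓❓❓❓
⬜⬛⬛⬛⬛⬛⬛⬛❓❓
⬜⬛⬛⬛⬛⬛⬛⬛❓❓
⬜⬜⬜⬜⬜⬜⬛⬛❓❓
⬜⬜⬜⬜⬜⬜⬛⬛❓❓
⬜📦⬜⬜⬜🔴⬛⬛❓❓
⬜⬜⬜⬜⬜⬜⬜⬜❓❓
⬜⬜⬜⬜⬜⬜⬛⬛❓❓
❓❓❓❓❓❓❓❓❓❓
❓❓❓❓❓❓❓❓❓❓

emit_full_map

⬛⬜⬛⬛⬛⬛⬛⬛⬛
⬛⬜⬛⬛⬛⬛⬛⬛⬛
⬛⬜⬜⬜⬜⬜⬜⬛⬛
⬛⬜⬜⬜⬜⬜⬜⬛⬛
⬛⬜📦⬜⬜⬜🔴⬛⬛
⬛⬜⬜⬜⬜⬜⬜⬜⬜
⬛⬜⬜⬜⬜⬜⬜⬛⬛

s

⬜⬛⬛⬛⬛⬛⬛⬛❓❓
⬜⬛⬛⬛⬛⬛⬛⬛❓❓
⬜⬜⬜⬜⬜⬜⬛⬛❓❓
⬜⬜⬜⬜⬜⬜⬛⬛❓❓
⬜📦⬜⬜⬜⬜⬛⬛❓❓
⬜⬜⬜⬜⬜🔴⬜⬜❓❓
⬜⬜⬜⬜⬜⬜⬛⬛❓❓
❓❓❓⬜⬜⬜⬛⬛❓❓
❓❓❓❓❓❓❓❓❓❓
❓❓❓❓❓❓❓❓❓❓

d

⬛⬛⬛⬛⬛⬛⬛❓❓❓
⬛⬛⬛⬛⬛⬛⬛❓❓❓
⬜⬜⬜⬜⬜⬛⬛❓❓❓
⬜⬜⬜⬜⬜⬛⬛⬛❓❓
📦⬜⬜⬜⬜⬛⬛⬛❓❓
⬜⬜⬜⬜⬜🔴⬜⬜❓❓
⬜⬜⬜⬜⬜⬛⬛⬛❓❓
❓❓⬜⬜⬜⬛⬛⬛❓❓
❓❓❓❓❓❓❓❓❓❓
❓❓❓❓❓❓❓❓❓❓

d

⬛⬛⬛⬛⬛⬛❓❓❓❓
⬛⬛⬛⬛⬛⬛❓❓❓❓
⬜⬜⬜⬜⬛⬛❓❓❓❓
⬜⬜⬜⬜⬛⬛⬛⬛❓❓
⬜⬜⬜⬜⬛⬛⬛⬛❓❓
⬜⬜⬜⬜⬜🔴⬜⬜❓❓
⬜⬜⬜⬜⬛⬛⬛⬛❓❓
❓⬜⬜⬜⬛⬛⬛⬛❓❓
❓❓❓❓❓❓❓❓❓❓
❓❓❓❓❓❓❓❓❓❓

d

⬛⬛⬛⬛⬛❓❓❓❓❓
⬛⬛⬛⬛⬛❓❓❓❓❓
⬜⬜⬜⬛⬛❓❓❓❓❓
⬜⬜⬜⬛⬛⬛⬛⬛❓❓
⬜⬜⬜⬛⬛⬛⬛⬛❓❓
⬜⬜⬜⬜⬜🔴⬜⬜❓❓
⬜⬜⬜⬛⬛⬛⬛⬛❓❓
⬜⬜⬜⬛⬛⬛⬛⬛❓❓
❓❓❓❓❓❓❓❓❓❓
❓❓❓❓❓❓❓❓❓❓

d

⬛⬛⬛⬛❓❓❓❓❓❓
⬛⬛⬛⬛❓❓❓❓❓❓
⬜⬜⬛⬛❓❓❓❓❓❓
⬜⬜⬛⬛⬛⬛⬛⬛❓❓
⬜⬜⬛⬛⬛⬛⬛⬛❓❓
⬜⬜⬜⬜⬜🔴⬜⬜❓❓
⬜⬜⬛⬛⬛⬛⬛⬛❓❓
⬜⬜⬛⬛⬛⬛⬛⬛❓❓
❓❓❓❓❓❓❓❓❓❓
❓❓❓❓❓❓❓❓❓❓

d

⬛⬛⬛❓❓❓❓❓❓❓
⬛⬛⬛❓❓❓❓❓❓❓
⬜⬛⬛❓❓❓❓❓❓❓
⬜⬛⬛⬛⬛⬛⬛⬛❓❓
⬜⬛⬛⬛⬛⬛⬛⬛❓❓
⬜⬜⬜⬜⬜🔴⬜⬜❓❓
⬜⬛⬛⬛⬛⬛⬛⬛❓❓
⬜⬛⬛⬛⬛⬛⬛⬛❓❓
❓❓❓❓❓❓❓❓❓❓
❓❓❓❓❓❓❓❓❓❓

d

⬛⬛❓❓❓❓❓❓❓❓
⬛⬛❓❓❓❓❓❓❓❓
⬛⬛❓❓❓❓❓❓❓❓
⬛⬛⬛⬛⬛⬛⬛⬛❓❓
⬛⬛⬛⬛⬛⬛⬛⬛❓❓
⬜⬜⬜⬜⬜🔴⬜⬜❓❓
⬛⬛⬛⬛⬛⬛⬛⬛❓❓
⬛⬛⬛⬛⬛⬛⬛⬛❓❓
❓❓❓❓❓❓❓❓❓❓
❓❓❓❓❓❓❓❓❓❓

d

⬛❓❓❓❓❓❓❓❓❓
⬛❓❓❓❓❓❓❓❓❓
⬛❓❓❓❓❓❓❓❓❓
⬛⬛⬛⬛⬛⬛⬛⬛❓❓
⬛⬛⬛⬛⬛⬛⬛⬛❓❓
⬜⬜⬜⬜⬜🔴⬜⬜❓❓
⬛⬛⬛⬛⬛⬛⬛⬛❓❓
⬛⬛⬛⬛⬛⬛⬛⬛❓❓
❓❓❓❓❓❓❓❓❓❓
❓❓❓❓❓❓❓❓❓❓

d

❓❓❓❓❓❓❓❓❓❓
❓❓❓❓❓❓❓❓❓❓
❓❓❓❓❓❓❓❓❓❓
⬛⬛⬛⬛⬛⬛⬛⬛❓❓
⬛⬛⬛⬛⬛⬛⬛⬛❓❓
⬜⬜⬜⬜⬜🔴⬜⬜❓❓
⬛⬛⬛⬛⬛⬛⬛⬛❓❓
⬛⬛⬛⬛⬛⬛⬛⬛❓❓
❓❓❓❓❓❓❓❓❓❓
❓❓❓❓❓❓❓❓❓❓

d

❓❓❓❓❓❓❓❓❓❓
❓❓❓❓❓❓❓❓❓❓
❓❓❓❓❓❓❓❓❓❓
⬛⬛⬛⬛⬛⬛⬛⬛❓❓
⬛⬛⬛⬛⬛⬛⬛⬛❓❓
⬜⬜⬜⬜⬜🔴⬜⬜❓❓
⬛⬛⬛⬛⬛⬛⬛⬛❓❓
⬛⬛⬛⬛⬛⬛⬛⬛❓❓
❓❓❓❓❓❓❓❓❓❓
❓❓❓❓❓❓❓❓❓❓

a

❓❓❓❓❓❓❓❓❓❓
❓❓❓❓❓❓❓❓❓❓
❓❓❓❓❓❓❓❓❓❓
⬛⬛⬛⬛⬛⬛⬛⬛⬛❓
⬛⬛⬛⬛⬛⬛⬛⬛⬛❓
⬜⬜⬜⬜⬜🔴⬜⬜⬜❓
⬛⬛⬛⬛⬛⬛⬛⬛⬛❓
⬛⬛⬛⬛⬛⬛⬛⬛⬛❓
❓❓❓❓❓❓❓❓❓❓
❓❓❓❓❓❓❓❓❓❓

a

⬛❓❓❓❓❓❓❓❓❓
⬛❓❓❓❓❓❓❓❓❓
⬛❓❓❓❓❓❓❓❓❓
⬛⬛⬛⬛⬛⬛⬛⬛⬛⬛
⬛⬛⬛⬛⬛⬛⬛⬛⬛⬛
⬜⬜⬜⬜⬜🔴⬜⬜⬜⬜
⬛⬛⬛⬛⬛⬛⬛⬛⬛⬛
⬛⬛⬛⬛⬛⬛⬛⬛⬛⬛
❓❓❓❓❓❓❓❓❓❓
❓❓❓❓❓❓❓❓❓❓

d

❓❓❓❓❓❓❓❓❓❓
❓❓❓❓❓❓❓❓❓❓
❓❓❓❓❓❓❓❓❓❓
⬛⬛⬛⬛⬛⬛⬛⬛⬛❓
⬛⬛⬛⬛⬛⬛⬛⬛⬛❓
⬜⬜⬜⬜⬜🔴⬜⬜⬜❓
⬛⬛⬛⬛⬛⬛⬛⬛⬛❓
⬛⬛⬛⬛⬛⬛⬛⬛⬛❓
❓❓❓❓❓❓❓❓❓❓
❓❓❓❓❓❓❓❓❓❓


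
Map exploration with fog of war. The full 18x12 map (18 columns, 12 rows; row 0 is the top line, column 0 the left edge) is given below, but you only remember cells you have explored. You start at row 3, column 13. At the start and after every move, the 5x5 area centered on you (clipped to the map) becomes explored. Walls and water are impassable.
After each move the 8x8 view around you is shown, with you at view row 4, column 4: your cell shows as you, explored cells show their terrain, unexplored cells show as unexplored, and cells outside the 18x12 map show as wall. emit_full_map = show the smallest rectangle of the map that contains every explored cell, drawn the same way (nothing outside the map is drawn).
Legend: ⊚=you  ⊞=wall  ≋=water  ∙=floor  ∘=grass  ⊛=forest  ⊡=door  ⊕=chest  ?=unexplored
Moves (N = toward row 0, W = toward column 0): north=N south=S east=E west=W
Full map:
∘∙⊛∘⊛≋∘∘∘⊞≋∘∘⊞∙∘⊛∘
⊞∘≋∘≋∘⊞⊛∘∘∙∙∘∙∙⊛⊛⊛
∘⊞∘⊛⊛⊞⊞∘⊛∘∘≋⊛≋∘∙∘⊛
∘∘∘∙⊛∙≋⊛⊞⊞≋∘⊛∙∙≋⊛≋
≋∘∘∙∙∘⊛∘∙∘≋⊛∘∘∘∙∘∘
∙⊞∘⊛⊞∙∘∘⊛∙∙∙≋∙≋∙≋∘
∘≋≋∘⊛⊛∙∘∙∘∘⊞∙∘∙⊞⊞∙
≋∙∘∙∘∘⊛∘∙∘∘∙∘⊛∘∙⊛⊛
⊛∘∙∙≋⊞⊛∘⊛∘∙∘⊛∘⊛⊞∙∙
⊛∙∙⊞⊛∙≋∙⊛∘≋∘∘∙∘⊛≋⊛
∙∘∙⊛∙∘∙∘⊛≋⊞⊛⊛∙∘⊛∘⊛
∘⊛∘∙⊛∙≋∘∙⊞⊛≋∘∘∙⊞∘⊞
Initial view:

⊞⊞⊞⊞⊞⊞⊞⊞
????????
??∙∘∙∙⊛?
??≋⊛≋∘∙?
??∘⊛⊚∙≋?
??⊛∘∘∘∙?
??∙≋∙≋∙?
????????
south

????????
??∙∘∙∙⊛?
??≋⊛≋∘∙?
??∘⊛∙∙≋?
??⊛∘⊚∘∙?
??∙≋∙≋∙?
??⊞∙∘∙⊞?
????????

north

⊞⊞⊞⊞⊞⊞⊞⊞
????????
??∙∘∙∙⊛?
??≋⊛≋∘∙?
??∘⊛⊚∙≋?
??⊛∘∘∘∙?
??∙≋∙≋∙?
??⊞∙∘∙⊞?

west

⊞⊞⊞⊞⊞⊞⊞⊞
????????
??∙∙∘∙∙⊛
??∘≋⊛≋∘∙
??≋∘⊚∙∙≋
??≋⊛∘∘∘∙
??∙∙≋∙≋∙
???⊞∙∘∙⊞

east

⊞⊞⊞⊞⊞⊞⊞⊞
????????
?∙∙∘∙∙⊛?
?∘≋⊛≋∘∙?
?≋∘⊛⊚∙≋?
?≋⊛∘∘∘∙?
?∙∙≋∙≋∙?
??⊞∙∘∙⊞?

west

⊞⊞⊞⊞⊞⊞⊞⊞
????????
??∙∙∘∙∙⊛
??∘≋⊛≋∘∙
??≋∘⊚∙∙≋
??≋⊛∘∘∘∙
??∙∙≋∙≋∙
???⊞∙∘∙⊞

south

????????
??∙∙∘∙∙⊛
??∘≋⊛≋∘∙
??≋∘⊛∙∙≋
??≋⊛⊚∘∘∙
??∙∙≋∙≋∙
??∘⊞∙∘∙⊞
????????

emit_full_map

∙∙∘∙∙⊛
∘≋⊛≋∘∙
≋∘⊛∙∙≋
≋⊛⊚∘∘∙
∙∙≋∙≋∙
∘⊞∙∘∙⊞

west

????????
???∙∙∘∙∙
??∘∘≋⊛≋∘
??⊞≋∘⊛∙∙
??∘≋⊚∘∘∘
??∙∙∙≋∙≋
??∘∘⊞∙∘∙
????????

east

????????
??∙∙∘∙∙⊛
?∘∘≋⊛≋∘∙
?⊞≋∘⊛∙∙≋
?∘≋⊛⊚∘∘∙
?∙∙∙≋∙≋∙
?∘∘⊞∙∘∙⊞
????????

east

????????
?∙∙∘∙∙⊛?
∘∘≋⊛≋∘∙?
⊞≋∘⊛∙∙≋?
∘≋⊛∘⊚∘∙?
∙∙∙≋∙≋∙?
∘∘⊞∙∘∙⊞?
????????

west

????????
??∙∙∘∙∙⊛
?∘∘≋⊛≋∘∙
?⊞≋∘⊛∙∙≋
?∘≋⊛⊚∘∘∙
?∙∙∙≋∙≋∙
?∘∘⊞∙∘∙⊞
????????

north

⊞⊞⊞⊞⊞⊞⊞⊞
????????
??∙∙∘∙∙⊛
?∘∘≋⊛≋∘∙
?⊞≋∘⊚∙∙≋
?∘≋⊛∘∘∘∙
?∙∙∙≋∙≋∙
?∘∘⊞∙∘∙⊞

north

⊞⊞⊞⊞⊞⊞⊞⊞
⊞⊞⊞⊞⊞⊞⊞⊞
??≋∘∘⊞∙?
??∙∙∘∙∙⊛
?∘∘≋⊚≋∘∙
?⊞≋∘⊛∙∙≋
?∘≋⊛∘∘∘∙
?∙∙∙≋∙≋∙

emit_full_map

?≋∘∘⊞∙?
?∙∙∘∙∙⊛
∘∘≋⊚≋∘∙
⊞≋∘⊛∙∙≋
∘≋⊛∘∘∘∙
∙∙∙≋∙≋∙
∘∘⊞∙∘∙⊞


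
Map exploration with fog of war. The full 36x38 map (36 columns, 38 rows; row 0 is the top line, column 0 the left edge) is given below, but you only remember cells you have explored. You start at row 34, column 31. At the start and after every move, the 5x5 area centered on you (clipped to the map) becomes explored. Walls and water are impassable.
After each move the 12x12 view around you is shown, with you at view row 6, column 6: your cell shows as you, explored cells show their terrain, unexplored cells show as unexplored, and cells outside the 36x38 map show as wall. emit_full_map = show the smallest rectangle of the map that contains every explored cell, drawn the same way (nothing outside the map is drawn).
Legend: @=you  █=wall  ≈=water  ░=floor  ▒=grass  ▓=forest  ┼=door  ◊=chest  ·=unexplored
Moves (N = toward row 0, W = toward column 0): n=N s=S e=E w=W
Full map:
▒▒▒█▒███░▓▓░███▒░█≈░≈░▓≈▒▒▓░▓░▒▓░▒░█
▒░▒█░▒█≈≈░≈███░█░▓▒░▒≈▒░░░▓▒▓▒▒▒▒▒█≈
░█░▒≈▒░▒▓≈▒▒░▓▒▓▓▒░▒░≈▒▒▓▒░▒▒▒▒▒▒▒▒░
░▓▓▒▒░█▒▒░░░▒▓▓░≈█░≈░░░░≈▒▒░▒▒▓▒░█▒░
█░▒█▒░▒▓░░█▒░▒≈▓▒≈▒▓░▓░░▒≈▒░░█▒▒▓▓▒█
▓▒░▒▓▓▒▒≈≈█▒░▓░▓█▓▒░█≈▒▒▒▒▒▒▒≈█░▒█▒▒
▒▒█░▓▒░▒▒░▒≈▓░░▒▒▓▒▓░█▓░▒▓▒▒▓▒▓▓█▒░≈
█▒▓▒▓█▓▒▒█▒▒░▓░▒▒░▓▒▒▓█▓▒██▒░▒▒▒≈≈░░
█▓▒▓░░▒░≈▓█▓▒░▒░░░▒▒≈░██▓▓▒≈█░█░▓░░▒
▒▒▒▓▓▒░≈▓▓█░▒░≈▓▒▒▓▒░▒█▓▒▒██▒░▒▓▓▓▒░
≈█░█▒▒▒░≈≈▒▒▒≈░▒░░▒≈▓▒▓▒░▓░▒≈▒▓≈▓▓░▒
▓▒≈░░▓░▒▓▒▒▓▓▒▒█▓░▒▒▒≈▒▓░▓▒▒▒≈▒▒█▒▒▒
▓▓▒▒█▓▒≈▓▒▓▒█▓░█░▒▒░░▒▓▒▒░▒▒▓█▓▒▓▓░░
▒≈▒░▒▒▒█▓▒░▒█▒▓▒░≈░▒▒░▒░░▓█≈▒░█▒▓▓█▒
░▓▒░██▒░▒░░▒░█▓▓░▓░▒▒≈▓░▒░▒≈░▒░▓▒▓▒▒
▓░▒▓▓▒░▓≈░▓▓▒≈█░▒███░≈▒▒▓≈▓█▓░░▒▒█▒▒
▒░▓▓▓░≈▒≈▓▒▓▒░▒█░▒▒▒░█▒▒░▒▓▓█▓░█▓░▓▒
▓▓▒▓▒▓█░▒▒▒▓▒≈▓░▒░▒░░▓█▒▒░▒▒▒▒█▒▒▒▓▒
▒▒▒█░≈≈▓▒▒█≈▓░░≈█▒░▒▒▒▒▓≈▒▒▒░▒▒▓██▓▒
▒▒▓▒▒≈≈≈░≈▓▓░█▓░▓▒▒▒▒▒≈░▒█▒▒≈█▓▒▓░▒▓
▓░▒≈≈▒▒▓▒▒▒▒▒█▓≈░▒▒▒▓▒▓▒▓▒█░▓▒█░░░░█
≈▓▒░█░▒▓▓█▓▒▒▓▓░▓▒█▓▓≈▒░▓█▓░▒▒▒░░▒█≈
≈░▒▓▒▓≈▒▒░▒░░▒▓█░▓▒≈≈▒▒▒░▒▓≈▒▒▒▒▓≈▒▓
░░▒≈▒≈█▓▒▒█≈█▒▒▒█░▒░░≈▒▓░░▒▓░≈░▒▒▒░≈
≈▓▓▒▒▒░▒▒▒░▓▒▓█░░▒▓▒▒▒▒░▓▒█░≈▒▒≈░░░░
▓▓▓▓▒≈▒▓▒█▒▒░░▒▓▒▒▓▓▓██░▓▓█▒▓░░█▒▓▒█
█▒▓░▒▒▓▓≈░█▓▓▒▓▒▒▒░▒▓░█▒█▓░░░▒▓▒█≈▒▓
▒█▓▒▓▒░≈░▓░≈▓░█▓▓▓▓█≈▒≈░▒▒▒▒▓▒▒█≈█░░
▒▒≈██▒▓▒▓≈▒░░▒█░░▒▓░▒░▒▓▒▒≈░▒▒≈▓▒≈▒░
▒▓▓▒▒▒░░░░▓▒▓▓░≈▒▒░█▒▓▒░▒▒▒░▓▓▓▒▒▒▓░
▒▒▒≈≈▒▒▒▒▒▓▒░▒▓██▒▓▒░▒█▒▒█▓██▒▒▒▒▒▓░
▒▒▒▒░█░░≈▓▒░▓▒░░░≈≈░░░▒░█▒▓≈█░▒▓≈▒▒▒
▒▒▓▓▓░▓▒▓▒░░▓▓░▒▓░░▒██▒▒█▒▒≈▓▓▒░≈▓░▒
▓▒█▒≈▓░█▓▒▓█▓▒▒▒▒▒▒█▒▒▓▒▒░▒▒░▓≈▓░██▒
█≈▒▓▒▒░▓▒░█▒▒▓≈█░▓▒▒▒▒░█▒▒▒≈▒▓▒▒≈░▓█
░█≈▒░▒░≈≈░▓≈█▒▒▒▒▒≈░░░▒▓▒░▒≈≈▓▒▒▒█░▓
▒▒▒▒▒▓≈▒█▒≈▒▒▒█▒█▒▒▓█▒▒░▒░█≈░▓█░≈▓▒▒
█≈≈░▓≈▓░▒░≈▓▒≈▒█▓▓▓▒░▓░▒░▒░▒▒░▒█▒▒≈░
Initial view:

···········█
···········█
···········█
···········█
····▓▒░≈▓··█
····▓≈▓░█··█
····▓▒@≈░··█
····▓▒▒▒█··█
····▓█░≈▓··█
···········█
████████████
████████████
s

···········█
···········█
···········█
····▓▒░≈▓··█
····▓≈▓░█··█
····▓▒▒≈░··█
····▓▒@▒█··█
····▓█░≈▓··█
····░▒█▒▒··█
████████████
████████████
████████████

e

··········██
··········██
··········██
···▓▒░≈▓··██
···▓≈▓░██·██
···▓▒▒≈░▓·██
···▓▒▒@█░·██
···▓█░≈▓▒·██
···░▒█▒▒≈·██
████████████
████████████
████████████

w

···········█
···········█
···········█
····▓▒░≈▓··█
····▓≈▓░██·█
····▓▒▒≈░▓·█
····▓▒@▒█░·█
····▓█░≈▓▒·█
····░▒█▒▒≈·█
████████████
████████████
████████████

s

···········█
···········█
····▓▒░≈▓··█
····▓≈▓░██·█
····▓▒▒≈░▓·█
····▓▒▒▒█░·█
····▓█@≈▓▒·█
····░▒█▒▒≈·█
████████████
████████████
████████████
████████████

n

···········█
···········█
···········█
····▓▒░≈▓··█
····▓≈▓░██·█
····▓▒▒≈░▓·█
····▓▒@▒█░·█
····▓█░≈▓▒·█
····░▒█▒▒≈·█
████████████
████████████
████████████

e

··········██
··········██
··········██
···▓▒░≈▓··██
···▓≈▓░██·██
···▓▒▒≈░▓·██
···▓▒▒@█░·██
···▓█░≈▓▒·██
···░▒█▒▒≈·██
████████████
████████████
████████████
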